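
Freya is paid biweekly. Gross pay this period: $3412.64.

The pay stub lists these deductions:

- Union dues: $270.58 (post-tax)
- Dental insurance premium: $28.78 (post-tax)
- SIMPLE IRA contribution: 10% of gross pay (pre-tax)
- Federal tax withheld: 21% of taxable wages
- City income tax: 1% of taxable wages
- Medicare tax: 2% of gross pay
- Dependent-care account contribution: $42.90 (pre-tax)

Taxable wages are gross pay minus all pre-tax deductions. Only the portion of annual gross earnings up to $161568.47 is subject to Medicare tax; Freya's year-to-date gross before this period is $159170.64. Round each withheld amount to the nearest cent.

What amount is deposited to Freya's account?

Dependent-care account contribution: $42.90
SIMPLE IRA contribution: $3412.64 × 0.1 = $341.26
Pre-tax total = $42.90 + $341.26 = $384.16
Taxable wages = $3412.64 − $384.16 = $3028.48
Federal tax withheld: $3028.48 × 0.21 = $635.98
City income tax: $3028.48 × 0.01 = $30.28
Medicare tax: only $161568.47 − $159170.64 = $2397.83 of this check is subject → $2397.83 × 0.02 = $47.96
Dental insurance premium: $28.78
Union dues: $270.58
Total deductions = $42.90 + $341.26 + $635.98 + $30.28 + $47.96 + $28.78 + $270.58 = $1397.74
Net pay = $3412.64 − $1397.74 = $2014.90

$2014.90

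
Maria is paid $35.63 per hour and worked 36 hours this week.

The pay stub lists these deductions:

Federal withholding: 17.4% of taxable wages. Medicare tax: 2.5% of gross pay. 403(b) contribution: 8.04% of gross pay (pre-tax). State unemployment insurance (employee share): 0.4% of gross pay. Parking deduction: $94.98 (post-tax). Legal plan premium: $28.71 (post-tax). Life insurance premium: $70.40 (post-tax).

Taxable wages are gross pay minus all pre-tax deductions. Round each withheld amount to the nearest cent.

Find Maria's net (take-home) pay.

$743.02

Gross pay: 36 × $35.63 = $1282.68
403(b) contribution: $1282.68 × 0.0804 = $103.13
Taxable wages = $1282.68 − $103.13 = $1179.55
Federal withholding: $1179.55 × 0.174 = $205.24
State unemployment insurance (employee share): $1282.68 × 0.004 = $5.13
Medicare tax: $1282.68 × 0.025 = $32.07
Life insurance premium: $70.40
Parking deduction: $94.98
Legal plan premium: $28.71
Total deductions = $103.13 + $205.24 + $5.13 + $32.07 + $70.40 + $94.98 + $28.71 = $539.66
Net pay = $1282.68 − $539.66 = $743.02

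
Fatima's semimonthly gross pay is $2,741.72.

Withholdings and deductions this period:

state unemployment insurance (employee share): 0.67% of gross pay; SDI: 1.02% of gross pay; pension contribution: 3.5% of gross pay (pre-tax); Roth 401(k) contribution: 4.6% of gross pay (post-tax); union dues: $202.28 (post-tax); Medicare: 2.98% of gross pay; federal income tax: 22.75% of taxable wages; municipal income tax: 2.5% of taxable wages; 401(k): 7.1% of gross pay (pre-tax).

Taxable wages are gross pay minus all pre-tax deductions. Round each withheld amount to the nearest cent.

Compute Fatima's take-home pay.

$1,375.75

401(k): $2,741.72 × 0.071 = $194.66
Pension contribution: $2,741.72 × 0.035 = $95.96
Pre-tax total = $194.66 + $95.96 = $290.62
Taxable wages = $2,741.72 − $290.62 = $2,451.10
Municipal income tax: $2,451.10 × 0.025 = $61.28
Federal income tax: $2,451.10 × 0.2275 = $557.63
State unemployment insurance (employee share): $2,741.72 × 0.0067 = $18.37
SDI: $2,741.72 × 0.0102 = $27.97
Medicare: $2,741.72 × 0.0298 = $81.70
Union dues: $202.28
Roth 401(k) contribution: $2,741.72 × 0.046 = $126.12
Total deductions = $194.66 + $95.96 + $61.28 + $557.63 + $18.37 + $27.97 + $81.70 + $202.28 + $126.12 = $1,365.97
Net pay = $2,741.72 − $1,365.97 = $1,375.75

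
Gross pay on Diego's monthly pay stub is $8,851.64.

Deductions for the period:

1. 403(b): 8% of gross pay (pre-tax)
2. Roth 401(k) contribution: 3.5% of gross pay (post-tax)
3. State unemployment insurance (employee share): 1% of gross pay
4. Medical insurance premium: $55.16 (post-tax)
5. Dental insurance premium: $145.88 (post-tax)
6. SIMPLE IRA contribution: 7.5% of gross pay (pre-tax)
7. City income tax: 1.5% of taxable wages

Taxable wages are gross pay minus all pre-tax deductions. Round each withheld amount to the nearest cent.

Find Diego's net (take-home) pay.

403(b): $8,851.64 × 0.08 = $708.13
SIMPLE IRA contribution: $8,851.64 × 0.075 = $663.87
Pre-tax total = $708.13 + $663.87 = $1,372.00
Taxable wages = $8,851.64 − $1,372.00 = $7,479.64
City income tax: $7,479.64 × 0.015 = $112.19
State unemployment insurance (employee share): $8,851.64 × 0.01 = $88.52
Roth 401(k) contribution: $8,851.64 × 0.035 = $309.81
Dental insurance premium: $145.88
Medical insurance premium: $55.16
Total deductions = $708.13 + $663.87 + $112.19 + $88.52 + $309.81 + $145.88 + $55.16 = $2,083.56
Net pay = $8,851.64 − $2,083.56 = $6,768.08

$6,768.08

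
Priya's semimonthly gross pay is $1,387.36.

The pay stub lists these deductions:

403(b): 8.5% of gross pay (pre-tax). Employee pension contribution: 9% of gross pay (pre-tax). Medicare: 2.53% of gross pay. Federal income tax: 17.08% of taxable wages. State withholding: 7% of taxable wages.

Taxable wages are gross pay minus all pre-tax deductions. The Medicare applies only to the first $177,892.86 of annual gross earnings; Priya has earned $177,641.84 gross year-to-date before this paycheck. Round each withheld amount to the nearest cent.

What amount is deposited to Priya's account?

$862.61

Employee pension contribution: $1,387.36 × 0.09 = $124.86
403(b): $1,387.36 × 0.085 = $117.93
Pre-tax total = $124.86 + $117.93 = $242.79
Taxable wages = $1,387.36 − $242.79 = $1,144.57
Federal income tax: $1,144.57 × 0.1708 = $195.49
State withholding: $1,144.57 × 0.07 = $80.12
Medicare: only $177,892.86 − $177,641.84 = $251.02 of this check is subject → $251.02 × 0.0253 = $6.35
Total deductions = $124.86 + $117.93 + $195.49 + $80.12 + $6.35 = $524.75
Net pay = $1,387.36 − $524.75 = $862.61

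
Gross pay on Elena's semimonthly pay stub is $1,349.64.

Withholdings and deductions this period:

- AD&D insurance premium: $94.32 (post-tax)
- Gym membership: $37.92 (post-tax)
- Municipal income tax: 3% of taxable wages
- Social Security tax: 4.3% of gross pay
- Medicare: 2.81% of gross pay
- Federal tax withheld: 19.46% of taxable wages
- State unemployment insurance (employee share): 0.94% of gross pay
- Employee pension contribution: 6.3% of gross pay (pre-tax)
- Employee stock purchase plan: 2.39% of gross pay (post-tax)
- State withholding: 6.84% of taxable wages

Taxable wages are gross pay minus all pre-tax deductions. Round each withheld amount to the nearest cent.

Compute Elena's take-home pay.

Employee pension contribution: $1,349.64 × 0.063 = $85.03
Taxable wages = $1,349.64 − $85.03 = $1,264.61
Federal tax withheld: $1,264.61 × 0.1946 = $246.09
Municipal income tax: $1,264.61 × 0.03 = $37.94
State withholding: $1,264.61 × 0.0684 = $86.50
Social Security tax: $1,349.64 × 0.043 = $58.03
Medicare: $1,349.64 × 0.0281 = $37.92
State unemployment insurance (employee share): $1,349.64 × 0.0094 = $12.69
AD&D insurance premium: $94.32
Gym membership: $37.92
Employee stock purchase plan: $1,349.64 × 0.0239 = $32.26
Total deductions = $85.03 + $246.09 + $37.94 + $86.50 + $58.03 + $37.92 + $12.69 + $94.32 + $37.92 + $32.26 = $728.70
Net pay = $1,349.64 − $728.70 = $620.94

$620.94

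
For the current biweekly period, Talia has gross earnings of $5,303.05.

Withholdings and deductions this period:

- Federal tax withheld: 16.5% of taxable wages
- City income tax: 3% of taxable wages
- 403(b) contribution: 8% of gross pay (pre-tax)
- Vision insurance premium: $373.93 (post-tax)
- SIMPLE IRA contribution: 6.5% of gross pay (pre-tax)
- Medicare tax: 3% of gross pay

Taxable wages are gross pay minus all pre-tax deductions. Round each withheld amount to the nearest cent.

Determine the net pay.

$3,116.94

SIMPLE IRA contribution: $5,303.05 × 0.065 = $344.70
403(b) contribution: $5,303.05 × 0.08 = $424.24
Pre-tax total = $344.70 + $424.24 = $768.94
Taxable wages = $5,303.05 − $768.94 = $4,534.11
City income tax: $4,534.11 × 0.03 = $136.02
Federal tax withheld: $4,534.11 × 0.165 = $748.13
Medicare tax: $5,303.05 × 0.03 = $159.09
Vision insurance premium: $373.93
Total deductions = $344.70 + $424.24 + $136.02 + $748.13 + $159.09 + $373.93 = $2,186.11
Net pay = $5,303.05 − $2,186.11 = $3,116.94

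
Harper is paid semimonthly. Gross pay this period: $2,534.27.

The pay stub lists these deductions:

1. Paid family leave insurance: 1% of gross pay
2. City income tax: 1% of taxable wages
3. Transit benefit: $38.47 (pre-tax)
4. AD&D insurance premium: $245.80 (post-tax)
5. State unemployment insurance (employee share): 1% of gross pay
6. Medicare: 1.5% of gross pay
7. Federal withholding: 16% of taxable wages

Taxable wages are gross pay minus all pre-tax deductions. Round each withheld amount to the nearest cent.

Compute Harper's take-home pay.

$1,737.02

Transit benefit: $38.47
Taxable wages = $2,534.27 − $38.47 = $2,495.80
Federal withholding: $2,495.80 × 0.16 = $399.33
City income tax: $2,495.80 × 0.01 = $24.96
Medicare: $2,534.27 × 0.015 = $38.01
Paid family leave insurance: $2,534.27 × 0.01 = $25.34
State unemployment insurance (employee share): $2,534.27 × 0.01 = $25.34
AD&D insurance premium: $245.80
Total deductions = $38.47 + $399.33 + $24.96 + $38.01 + $25.34 + $25.34 + $245.80 = $797.25
Net pay = $2,534.27 − $797.25 = $1,737.02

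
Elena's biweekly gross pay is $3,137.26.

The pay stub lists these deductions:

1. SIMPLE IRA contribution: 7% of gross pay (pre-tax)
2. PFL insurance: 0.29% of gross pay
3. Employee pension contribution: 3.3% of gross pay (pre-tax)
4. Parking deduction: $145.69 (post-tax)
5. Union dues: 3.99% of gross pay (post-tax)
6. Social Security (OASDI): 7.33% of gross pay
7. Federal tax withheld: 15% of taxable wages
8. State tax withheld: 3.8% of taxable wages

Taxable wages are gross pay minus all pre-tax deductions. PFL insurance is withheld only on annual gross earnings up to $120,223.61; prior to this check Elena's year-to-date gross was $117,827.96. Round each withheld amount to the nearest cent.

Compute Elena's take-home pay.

$1,777.28

Employee pension contribution: $3,137.26 × 0.033 = $103.53
SIMPLE IRA contribution: $3,137.26 × 0.07 = $219.61
Pre-tax total = $103.53 + $219.61 = $323.14
Taxable wages = $3,137.26 − $323.14 = $2,814.12
State tax withheld: $2,814.12 × 0.038 = $106.94
Federal tax withheld: $2,814.12 × 0.15 = $422.12
PFL insurance: only $120,223.61 − $117,827.96 = $2,395.65 of this check is subject → $2,395.65 × 0.0029 = $6.95
Social Security (OASDI): $3,137.26 × 0.0733 = $229.96
Union dues: $3,137.26 × 0.0399 = $125.18
Parking deduction: $145.69
Total deductions = $103.53 + $219.61 + $106.94 + $422.12 + $6.95 + $229.96 + $125.18 + $145.69 = $1,359.98
Net pay = $3,137.26 − $1,359.98 = $1,777.28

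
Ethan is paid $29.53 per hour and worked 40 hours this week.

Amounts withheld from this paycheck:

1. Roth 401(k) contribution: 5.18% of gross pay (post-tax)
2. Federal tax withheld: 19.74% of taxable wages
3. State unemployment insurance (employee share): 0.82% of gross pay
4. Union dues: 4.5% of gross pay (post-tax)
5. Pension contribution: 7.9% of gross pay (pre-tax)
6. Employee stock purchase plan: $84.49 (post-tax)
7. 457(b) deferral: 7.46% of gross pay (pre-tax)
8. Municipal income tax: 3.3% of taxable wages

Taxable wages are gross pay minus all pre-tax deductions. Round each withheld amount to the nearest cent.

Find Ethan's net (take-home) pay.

$560.91

Gross pay: 40 × $29.53 = $1,181.20
457(b) deferral: $1,181.20 × 0.0746 = $88.12
Pension contribution: $1,181.20 × 0.079 = $93.31
Pre-tax total = $88.12 + $93.31 = $181.43
Taxable wages = $1,181.20 − $181.43 = $999.77
Municipal income tax: $999.77 × 0.033 = $32.99
Federal tax withheld: $999.77 × 0.1974 = $197.35
State unemployment insurance (employee share): $1,181.20 × 0.0082 = $9.69
Employee stock purchase plan: $84.49
Union dues: $1,181.20 × 0.045 = $53.15
Roth 401(k) contribution: $1,181.20 × 0.0518 = $61.19
Total deductions = $88.12 + $93.31 + $32.99 + $197.35 + $9.69 + $84.49 + $53.15 + $61.19 = $620.29
Net pay = $1,181.20 − $620.29 = $560.91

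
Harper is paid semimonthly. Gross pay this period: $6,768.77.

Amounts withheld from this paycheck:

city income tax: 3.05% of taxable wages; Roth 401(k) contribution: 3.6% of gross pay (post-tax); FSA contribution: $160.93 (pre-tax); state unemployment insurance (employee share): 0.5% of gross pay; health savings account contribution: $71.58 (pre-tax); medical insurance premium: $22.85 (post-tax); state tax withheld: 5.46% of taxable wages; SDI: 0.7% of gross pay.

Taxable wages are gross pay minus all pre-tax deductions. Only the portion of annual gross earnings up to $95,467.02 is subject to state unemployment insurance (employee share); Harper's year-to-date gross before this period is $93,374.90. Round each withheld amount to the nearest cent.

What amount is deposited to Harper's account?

$5,655.65

Health savings account contribution: $71.58
FSA contribution: $160.93
Pre-tax total = $71.58 + $160.93 = $232.51
Taxable wages = $6,768.77 − $232.51 = $6,536.26
City income tax: $6,536.26 × 0.0305 = $199.36
State tax withheld: $6,536.26 × 0.0546 = $356.88
SDI: $6,768.77 × 0.007 = $47.38
State unemployment insurance (employee share): only $95,467.02 − $93,374.90 = $2,092.12 of this check is subject → $2,092.12 × 0.005 = $10.46
Roth 401(k) contribution: $6,768.77 × 0.036 = $243.68
Medical insurance premium: $22.85
Total deductions = $71.58 + $160.93 + $199.36 + $356.88 + $47.38 + $10.46 + $243.68 + $22.85 = $1,113.12
Net pay = $6,768.77 − $1,113.12 = $5,655.65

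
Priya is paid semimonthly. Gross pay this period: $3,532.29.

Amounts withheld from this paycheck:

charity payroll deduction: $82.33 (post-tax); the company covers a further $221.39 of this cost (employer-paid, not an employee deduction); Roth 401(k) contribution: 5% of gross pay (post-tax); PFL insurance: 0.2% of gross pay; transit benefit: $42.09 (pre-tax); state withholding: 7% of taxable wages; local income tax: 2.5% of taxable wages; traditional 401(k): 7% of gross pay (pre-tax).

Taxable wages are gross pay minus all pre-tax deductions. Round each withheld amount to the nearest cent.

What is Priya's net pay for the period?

$2,668.86

Traditional 401(k): $3,532.29 × 0.07 = $247.26
Transit benefit: $42.09
Pre-tax total = $247.26 + $42.09 = $289.35
Taxable wages = $3,532.29 − $289.35 = $3,242.94
State withholding: $3,242.94 × 0.07 = $227.01
Local income tax: $3,242.94 × 0.025 = $81.07
PFL insurance: $3,532.29 × 0.002 = $7.06
Roth 401(k) contribution: $3,532.29 × 0.05 = $176.61
Charity payroll deduction: $82.33
(Employer's $221.39 toward charity payroll deduction is not withheld from the employee.)
Total deductions = $247.26 + $42.09 + $227.01 + $81.07 + $7.06 + $176.61 + $82.33 = $863.43
Net pay = $3,532.29 − $863.43 = $2,668.86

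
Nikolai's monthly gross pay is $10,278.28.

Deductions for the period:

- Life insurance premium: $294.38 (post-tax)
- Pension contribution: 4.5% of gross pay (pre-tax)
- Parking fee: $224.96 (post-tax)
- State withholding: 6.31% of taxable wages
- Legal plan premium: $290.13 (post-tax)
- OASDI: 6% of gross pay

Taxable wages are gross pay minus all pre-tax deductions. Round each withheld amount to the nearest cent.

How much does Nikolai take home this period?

Pension contribution: $10,278.28 × 0.045 = $462.52
Taxable wages = $10,278.28 − $462.52 = $9,815.76
State withholding: $9,815.76 × 0.0631 = $619.37
OASDI: $10,278.28 × 0.06 = $616.70
Legal plan premium: $290.13
Life insurance premium: $294.38
Parking fee: $224.96
Total deductions = $462.52 + $619.37 + $616.70 + $290.13 + $294.38 + $224.96 = $2,508.06
Net pay = $10,278.28 − $2,508.06 = $7,770.22

$7,770.22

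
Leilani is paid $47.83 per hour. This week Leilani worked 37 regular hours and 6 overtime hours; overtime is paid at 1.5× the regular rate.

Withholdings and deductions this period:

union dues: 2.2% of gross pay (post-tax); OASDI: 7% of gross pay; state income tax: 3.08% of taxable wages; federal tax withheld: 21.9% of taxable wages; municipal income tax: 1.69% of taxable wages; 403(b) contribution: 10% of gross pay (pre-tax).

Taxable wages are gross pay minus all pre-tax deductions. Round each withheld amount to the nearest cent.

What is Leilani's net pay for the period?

Regular pay: 37 × $47.83 = $1,769.71
Overtime pay: 6 × $47.83 × 1.5 = $430.47
Gross pay = $1,769.71 + $430.47 = $2,200.18
403(b) contribution: $2,200.18 × 0.1 = $220.02
Taxable wages = $2,200.18 − $220.02 = $1,980.16
State income tax: $1,980.16 × 0.0308 = $60.99
Municipal income tax: $1,980.16 × 0.0169 = $33.46
Federal tax withheld: $1,980.16 × 0.219 = $433.66
OASDI: $2,200.18 × 0.07 = $154.01
Union dues: $2,200.18 × 0.022 = $48.40
Total deductions = $220.02 + $60.99 + $33.46 + $433.66 + $154.01 + $48.40 = $950.54
Net pay = $2,200.18 − $950.54 = $1,249.64

$1,249.64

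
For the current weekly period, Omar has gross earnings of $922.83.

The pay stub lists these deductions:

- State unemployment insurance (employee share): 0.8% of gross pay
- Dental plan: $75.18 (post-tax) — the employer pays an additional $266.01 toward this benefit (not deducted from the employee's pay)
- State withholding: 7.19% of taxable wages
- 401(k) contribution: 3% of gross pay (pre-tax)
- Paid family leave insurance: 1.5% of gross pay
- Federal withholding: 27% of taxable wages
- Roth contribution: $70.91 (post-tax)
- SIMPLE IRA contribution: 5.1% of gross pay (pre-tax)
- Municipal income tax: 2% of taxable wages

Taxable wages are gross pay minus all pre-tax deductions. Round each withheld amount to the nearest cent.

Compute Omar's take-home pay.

$373.86

SIMPLE IRA contribution: $922.83 × 0.051 = $47.06
401(k) contribution: $922.83 × 0.03 = $27.68
Pre-tax total = $47.06 + $27.68 = $74.74
Taxable wages = $922.83 − $74.74 = $848.09
State withholding: $848.09 × 0.0719 = $60.98
Municipal income tax: $848.09 × 0.02 = $16.96
Federal withholding: $848.09 × 0.27 = $228.98
Paid family leave insurance: $922.83 × 0.015 = $13.84
State unemployment insurance (employee share): $922.83 × 0.008 = $7.38
Dental plan: $75.18
Roth contribution: $70.91
(Employer's $266.01 toward dental plan is not withheld from the employee.)
Total deductions = $47.06 + $27.68 + $60.98 + $16.96 + $228.98 + $13.84 + $7.38 + $75.18 + $70.91 = $548.97
Net pay = $922.83 − $548.97 = $373.86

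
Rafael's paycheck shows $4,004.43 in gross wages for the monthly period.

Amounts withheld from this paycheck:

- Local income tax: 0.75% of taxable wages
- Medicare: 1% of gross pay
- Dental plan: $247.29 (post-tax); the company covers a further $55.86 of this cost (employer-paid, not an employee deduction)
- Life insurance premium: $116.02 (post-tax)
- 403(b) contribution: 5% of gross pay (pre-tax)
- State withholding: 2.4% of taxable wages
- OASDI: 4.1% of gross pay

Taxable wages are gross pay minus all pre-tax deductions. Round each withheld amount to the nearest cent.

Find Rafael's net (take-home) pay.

403(b) contribution: $4,004.43 × 0.05 = $200.22
Taxable wages = $4,004.43 − $200.22 = $3,804.21
Local income tax: $3,804.21 × 0.0075 = $28.53
State withholding: $3,804.21 × 0.024 = $91.30
Medicare: $4,004.43 × 0.01 = $40.04
OASDI: $4,004.43 × 0.041 = $164.18
Dental plan: $247.29
Life insurance premium: $116.02
(Employer's $55.86 toward dental plan is not withheld from the employee.)
Total deductions = $200.22 + $28.53 + $91.30 + $40.04 + $164.18 + $247.29 + $116.02 = $887.58
Net pay = $4,004.43 − $887.58 = $3,116.85

$3,116.85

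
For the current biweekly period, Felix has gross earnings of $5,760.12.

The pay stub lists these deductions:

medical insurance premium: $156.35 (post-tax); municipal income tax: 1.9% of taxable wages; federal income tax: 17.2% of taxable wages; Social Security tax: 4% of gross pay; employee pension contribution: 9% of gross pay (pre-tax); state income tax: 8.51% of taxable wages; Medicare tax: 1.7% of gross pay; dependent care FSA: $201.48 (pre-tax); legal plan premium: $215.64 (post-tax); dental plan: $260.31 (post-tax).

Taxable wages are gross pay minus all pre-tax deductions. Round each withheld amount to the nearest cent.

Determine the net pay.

$2,688.01

Employee pension contribution: $5,760.12 × 0.09 = $518.41
Dependent care FSA: $201.48
Pre-tax total = $518.41 + $201.48 = $719.89
Taxable wages = $5,760.12 − $719.89 = $5,040.23
State income tax: $5,040.23 × 0.0851 = $428.92
Federal income tax: $5,040.23 × 0.172 = $866.92
Municipal income tax: $5,040.23 × 0.019 = $95.76
Medicare tax: $5,760.12 × 0.017 = $97.92
Social Security tax: $5,760.12 × 0.04 = $230.40
Legal plan premium: $215.64
Medical insurance premium: $156.35
Dental plan: $260.31
Total deductions = $518.41 + $201.48 + $428.92 + $866.92 + $95.76 + $97.92 + $230.40 + $215.64 + $156.35 + $260.31 = $3,072.11
Net pay = $5,760.12 − $3,072.11 = $2,688.01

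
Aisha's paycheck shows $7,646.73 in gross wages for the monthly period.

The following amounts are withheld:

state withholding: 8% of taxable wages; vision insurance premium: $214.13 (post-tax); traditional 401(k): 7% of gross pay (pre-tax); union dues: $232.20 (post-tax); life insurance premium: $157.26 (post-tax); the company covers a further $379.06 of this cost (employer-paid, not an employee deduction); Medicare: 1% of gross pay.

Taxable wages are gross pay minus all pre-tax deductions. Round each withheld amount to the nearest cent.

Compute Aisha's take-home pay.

Traditional 401(k): $7,646.73 × 0.07 = $535.27
Taxable wages = $7,646.73 − $535.27 = $7,111.46
State withholding: $7,111.46 × 0.08 = $568.92
Medicare: $7,646.73 × 0.01 = $76.47
Life insurance premium: $157.26
Union dues: $232.20
Vision insurance premium: $214.13
(Employer's $379.06 toward life insurance premium is not withheld from the employee.)
Total deductions = $535.27 + $568.92 + $76.47 + $157.26 + $232.20 + $214.13 = $1,784.25
Net pay = $7,646.73 − $1,784.25 = $5,862.48

$5,862.48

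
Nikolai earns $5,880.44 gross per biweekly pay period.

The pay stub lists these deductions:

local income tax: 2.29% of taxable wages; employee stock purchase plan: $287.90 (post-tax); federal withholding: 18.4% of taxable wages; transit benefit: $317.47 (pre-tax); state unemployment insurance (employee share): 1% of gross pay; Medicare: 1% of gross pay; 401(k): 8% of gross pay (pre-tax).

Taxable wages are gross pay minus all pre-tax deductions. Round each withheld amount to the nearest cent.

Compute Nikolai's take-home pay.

Transit benefit: $317.47
401(k): $5,880.44 × 0.08 = $470.44
Pre-tax total = $317.47 + $470.44 = $787.91
Taxable wages = $5,880.44 − $787.91 = $5,092.53
Federal withholding: $5,092.53 × 0.184 = $937.03
Local income tax: $5,092.53 × 0.0229 = $116.62
Medicare: $5,880.44 × 0.01 = $58.80
State unemployment insurance (employee share): $5,880.44 × 0.01 = $58.80
Employee stock purchase plan: $287.90
Total deductions = $317.47 + $470.44 + $937.03 + $116.62 + $58.80 + $58.80 + $287.90 = $2,247.06
Net pay = $5,880.44 − $2,247.06 = $3,633.38

$3,633.38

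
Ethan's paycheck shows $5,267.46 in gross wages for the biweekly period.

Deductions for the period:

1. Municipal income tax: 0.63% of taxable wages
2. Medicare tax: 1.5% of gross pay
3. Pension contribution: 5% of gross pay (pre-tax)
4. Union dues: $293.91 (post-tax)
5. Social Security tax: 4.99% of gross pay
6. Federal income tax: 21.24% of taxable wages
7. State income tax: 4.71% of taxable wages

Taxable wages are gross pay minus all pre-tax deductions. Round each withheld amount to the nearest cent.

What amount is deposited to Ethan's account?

$3,038.23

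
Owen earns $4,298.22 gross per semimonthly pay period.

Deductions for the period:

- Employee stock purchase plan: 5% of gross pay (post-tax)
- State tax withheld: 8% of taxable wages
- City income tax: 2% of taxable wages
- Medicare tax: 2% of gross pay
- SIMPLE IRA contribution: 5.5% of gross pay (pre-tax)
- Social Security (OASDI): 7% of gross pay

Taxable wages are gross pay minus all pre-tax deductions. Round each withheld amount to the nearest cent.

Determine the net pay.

$3,053.88

SIMPLE IRA contribution: $4,298.22 × 0.055 = $236.40
Taxable wages = $4,298.22 − $236.40 = $4,061.82
State tax withheld: $4,061.82 × 0.08 = $324.95
City income tax: $4,061.82 × 0.02 = $81.24
Medicare tax: $4,298.22 × 0.02 = $85.96
Social Security (OASDI): $4,298.22 × 0.07 = $300.88
Employee stock purchase plan: $4,298.22 × 0.05 = $214.91
Total deductions = $236.40 + $324.95 + $81.24 + $85.96 + $300.88 + $214.91 = $1,244.34
Net pay = $4,298.22 − $1,244.34 = $3,053.88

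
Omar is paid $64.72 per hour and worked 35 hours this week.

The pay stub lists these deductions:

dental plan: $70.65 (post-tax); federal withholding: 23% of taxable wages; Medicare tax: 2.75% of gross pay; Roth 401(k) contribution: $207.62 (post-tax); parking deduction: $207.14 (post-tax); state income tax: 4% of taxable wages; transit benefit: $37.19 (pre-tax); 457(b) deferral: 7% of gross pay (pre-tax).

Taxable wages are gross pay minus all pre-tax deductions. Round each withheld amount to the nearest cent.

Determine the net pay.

$963.00

Gross pay: 35 × $64.72 = $2,265.20
Transit benefit: $37.19
457(b) deferral: $2,265.20 × 0.07 = $158.56
Pre-tax total = $37.19 + $158.56 = $195.75
Taxable wages = $2,265.20 − $195.75 = $2,069.45
Federal withholding: $2,069.45 × 0.23 = $475.97
State income tax: $2,069.45 × 0.04 = $82.78
Medicare tax: $2,265.20 × 0.0275 = $62.29
Dental plan: $70.65
Parking deduction: $207.14
Roth 401(k) contribution: $207.62
Total deductions = $37.19 + $158.56 + $475.97 + $82.78 + $62.29 + $70.65 + $207.14 + $207.62 = $1,302.20
Net pay = $2,265.20 − $1,302.20 = $963.00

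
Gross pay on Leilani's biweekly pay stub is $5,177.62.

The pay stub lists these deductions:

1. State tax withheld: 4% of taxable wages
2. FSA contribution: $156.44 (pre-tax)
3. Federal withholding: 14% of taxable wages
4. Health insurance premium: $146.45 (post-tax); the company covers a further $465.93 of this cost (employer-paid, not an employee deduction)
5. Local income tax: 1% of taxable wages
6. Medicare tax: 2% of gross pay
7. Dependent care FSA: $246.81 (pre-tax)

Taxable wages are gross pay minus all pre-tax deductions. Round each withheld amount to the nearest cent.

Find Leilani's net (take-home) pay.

FSA contribution: $156.44
Dependent care FSA: $246.81
Pre-tax total = $156.44 + $246.81 = $403.25
Taxable wages = $5,177.62 − $403.25 = $4,774.37
Local income tax: $4,774.37 × 0.01 = $47.74
Federal withholding: $4,774.37 × 0.14 = $668.41
State tax withheld: $4,774.37 × 0.04 = $190.97
Medicare tax: $5,177.62 × 0.02 = $103.55
Health insurance premium: $146.45
(Employer's $465.93 toward health insurance premium is not withheld from the employee.)
Total deductions = $156.44 + $246.81 + $47.74 + $668.41 + $190.97 + $103.55 + $146.45 = $1,560.37
Net pay = $5,177.62 − $1,560.37 = $3,617.25

$3,617.25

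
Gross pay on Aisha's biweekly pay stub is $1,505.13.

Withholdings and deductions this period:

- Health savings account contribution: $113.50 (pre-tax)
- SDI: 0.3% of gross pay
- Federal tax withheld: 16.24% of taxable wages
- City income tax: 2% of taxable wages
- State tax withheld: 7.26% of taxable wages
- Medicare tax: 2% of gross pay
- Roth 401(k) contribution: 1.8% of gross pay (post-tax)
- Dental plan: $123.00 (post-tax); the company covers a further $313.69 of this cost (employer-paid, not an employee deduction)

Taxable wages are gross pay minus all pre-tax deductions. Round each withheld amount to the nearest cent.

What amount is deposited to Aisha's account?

Health savings account contribution: $113.50
Taxable wages = $1,505.13 − $113.50 = $1,391.63
Federal tax withheld: $1,391.63 × 0.1624 = $226.00
City income tax: $1,391.63 × 0.02 = $27.83
State tax withheld: $1,391.63 × 0.0726 = $101.03
SDI: $1,505.13 × 0.003 = $4.52
Medicare tax: $1,505.13 × 0.02 = $30.10
Roth 401(k) contribution: $1,505.13 × 0.018 = $27.09
Dental plan: $123.00
(Employer's $313.69 toward dental plan is not withheld from the employee.)
Total deductions = $113.50 + $226.00 + $27.83 + $101.03 + $4.52 + $30.10 + $27.09 + $123.00 = $653.07
Net pay = $1,505.13 − $653.07 = $852.06

$852.06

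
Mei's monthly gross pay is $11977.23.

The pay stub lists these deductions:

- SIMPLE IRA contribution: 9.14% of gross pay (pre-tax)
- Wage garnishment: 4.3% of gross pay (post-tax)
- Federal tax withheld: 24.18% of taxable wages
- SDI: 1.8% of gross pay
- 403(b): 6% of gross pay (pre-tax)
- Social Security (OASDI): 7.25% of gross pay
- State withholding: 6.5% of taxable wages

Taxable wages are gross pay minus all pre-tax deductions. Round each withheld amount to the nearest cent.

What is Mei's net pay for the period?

403(b): $11977.23 × 0.06 = $718.63
SIMPLE IRA contribution: $11977.23 × 0.0914 = $1094.72
Pre-tax total = $718.63 + $1094.72 = $1813.35
Taxable wages = $11977.23 − $1813.35 = $10163.88
Federal tax withheld: $10163.88 × 0.2418 = $2457.63
State withholding: $10163.88 × 0.065 = $660.65
SDI: $11977.23 × 0.018 = $215.59
Social Security (OASDI): $11977.23 × 0.0725 = $868.35
Wage garnishment: $11977.23 × 0.043 = $515.02
Total deductions = $718.63 + $1094.72 + $2457.63 + $660.65 + $215.59 + $868.35 + $515.02 = $6530.59
Net pay = $11977.23 − $6530.59 = $5446.64

$5446.64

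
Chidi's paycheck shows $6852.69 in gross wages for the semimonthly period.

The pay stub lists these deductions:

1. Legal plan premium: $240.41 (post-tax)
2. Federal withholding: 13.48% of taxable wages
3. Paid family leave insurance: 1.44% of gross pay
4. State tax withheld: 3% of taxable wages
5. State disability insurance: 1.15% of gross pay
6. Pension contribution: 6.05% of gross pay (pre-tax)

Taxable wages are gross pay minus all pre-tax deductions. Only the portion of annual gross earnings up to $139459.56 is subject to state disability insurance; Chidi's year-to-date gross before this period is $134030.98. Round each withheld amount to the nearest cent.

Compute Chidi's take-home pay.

Pension contribution: $6852.69 × 0.0605 = $414.59
Taxable wages = $6852.69 − $414.59 = $6438.10
Federal withholding: $6438.10 × 0.1348 = $867.86
State tax withheld: $6438.10 × 0.03 = $193.14
Paid family leave insurance: $6852.69 × 0.0144 = $98.68
State disability insurance: only $139459.56 − $134030.98 = $5428.58 of this check is subject → $5428.58 × 0.0115 = $62.43
Legal plan premium: $240.41
Total deductions = $414.59 + $867.86 + $193.14 + $98.68 + $62.43 + $240.41 = $1877.11
Net pay = $6852.69 − $1877.11 = $4975.58

$4975.58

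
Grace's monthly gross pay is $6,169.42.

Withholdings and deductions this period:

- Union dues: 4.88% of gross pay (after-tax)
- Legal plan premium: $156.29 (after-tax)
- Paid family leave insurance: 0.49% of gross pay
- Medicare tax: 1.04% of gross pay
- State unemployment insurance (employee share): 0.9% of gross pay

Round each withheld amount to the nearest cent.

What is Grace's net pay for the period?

$5,562.15

Medicare tax: $6,169.42 × 0.0104 = $64.16
State unemployment insurance (employee share): $6,169.42 × 0.009 = $55.52
Paid family leave insurance: $6,169.42 × 0.0049 = $30.23
Legal plan premium: $156.29
Union dues: $6,169.42 × 0.0488 = $301.07
Total deductions = $64.16 + $55.52 + $30.23 + $156.29 + $301.07 = $607.27
Net pay = $6,169.42 − $607.27 = $5,562.15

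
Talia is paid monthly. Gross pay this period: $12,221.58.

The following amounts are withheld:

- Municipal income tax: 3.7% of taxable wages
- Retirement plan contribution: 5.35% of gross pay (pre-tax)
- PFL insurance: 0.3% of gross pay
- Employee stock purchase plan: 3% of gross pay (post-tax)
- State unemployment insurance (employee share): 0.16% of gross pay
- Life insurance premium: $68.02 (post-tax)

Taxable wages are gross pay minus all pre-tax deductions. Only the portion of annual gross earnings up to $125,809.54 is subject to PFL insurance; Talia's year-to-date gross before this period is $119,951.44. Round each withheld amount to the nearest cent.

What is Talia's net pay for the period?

$10,667.93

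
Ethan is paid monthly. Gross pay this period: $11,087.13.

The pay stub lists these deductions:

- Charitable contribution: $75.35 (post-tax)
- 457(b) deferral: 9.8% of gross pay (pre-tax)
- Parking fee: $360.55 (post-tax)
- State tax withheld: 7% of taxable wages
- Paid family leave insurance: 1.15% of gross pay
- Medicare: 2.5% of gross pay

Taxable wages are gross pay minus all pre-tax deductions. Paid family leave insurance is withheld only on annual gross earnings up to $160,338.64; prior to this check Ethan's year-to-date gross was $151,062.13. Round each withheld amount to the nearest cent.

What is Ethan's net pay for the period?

457(b) deferral: $11,087.13 × 0.098 = $1,086.54
Taxable wages = $11,087.13 − $1,086.54 = $10,000.59
State tax withheld: $10,000.59 × 0.07 = $700.04
Medicare: $11,087.13 × 0.025 = $277.18
Paid family leave insurance: only $160,338.64 − $151,062.13 = $9,276.51 of this check is subject → $9,276.51 × 0.0115 = $106.68
Charitable contribution: $75.35
Parking fee: $360.55
Total deductions = $1,086.54 + $700.04 + $277.18 + $106.68 + $75.35 + $360.55 = $2,606.34
Net pay = $11,087.13 − $2,606.34 = $8,480.79

$8,480.79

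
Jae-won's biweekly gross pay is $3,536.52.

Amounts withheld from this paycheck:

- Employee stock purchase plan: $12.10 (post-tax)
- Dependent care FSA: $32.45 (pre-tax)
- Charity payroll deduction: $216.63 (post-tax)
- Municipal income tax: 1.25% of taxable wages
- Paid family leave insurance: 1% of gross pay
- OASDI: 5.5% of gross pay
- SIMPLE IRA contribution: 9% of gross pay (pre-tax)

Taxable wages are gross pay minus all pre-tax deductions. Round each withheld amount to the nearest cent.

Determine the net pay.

$2,687.35

Dependent care FSA: $32.45
SIMPLE IRA contribution: $3,536.52 × 0.09 = $318.29
Pre-tax total = $32.45 + $318.29 = $350.74
Taxable wages = $3,536.52 − $350.74 = $3,185.78
Municipal income tax: $3,185.78 × 0.0125 = $39.82
OASDI: $3,536.52 × 0.055 = $194.51
Paid family leave insurance: $3,536.52 × 0.01 = $35.37
Charity payroll deduction: $216.63
Employee stock purchase plan: $12.10
Total deductions = $32.45 + $318.29 + $39.82 + $194.51 + $35.37 + $216.63 + $12.10 = $849.17
Net pay = $3,536.52 − $849.17 = $2,687.35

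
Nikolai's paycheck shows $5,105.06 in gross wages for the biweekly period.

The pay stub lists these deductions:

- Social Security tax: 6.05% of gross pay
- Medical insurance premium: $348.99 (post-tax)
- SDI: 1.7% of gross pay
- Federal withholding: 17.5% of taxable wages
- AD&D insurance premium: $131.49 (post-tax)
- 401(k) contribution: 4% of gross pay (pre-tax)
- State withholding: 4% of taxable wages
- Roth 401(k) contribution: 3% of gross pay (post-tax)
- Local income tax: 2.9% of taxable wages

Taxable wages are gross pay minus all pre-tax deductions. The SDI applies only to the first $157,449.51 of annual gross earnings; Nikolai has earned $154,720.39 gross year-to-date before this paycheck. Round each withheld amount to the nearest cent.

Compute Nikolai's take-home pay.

$2,716.17

401(k) contribution: $5,105.06 × 0.04 = $204.20
Taxable wages = $5,105.06 − $204.20 = $4,900.86
State withholding: $4,900.86 × 0.04 = $196.03
Federal withholding: $4,900.86 × 0.175 = $857.65
Local income tax: $4,900.86 × 0.029 = $142.12
SDI: only $157,449.51 − $154,720.39 = $2,729.12 of this check is subject → $2,729.12 × 0.017 = $46.40
Social Security tax: $5,105.06 × 0.0605 = $308.86
Roth 401(k) contribution: $5,105.06 × 0.03 = $153.15
Medical insurance premium: $348.99
AD&D insurance premium: $131.49
Total deductions = $204.20 + $196.03 + $857.65 + $142.12 + $46.40 + $308.86 + $153.15 + $348.99 + $131.49 = $2,388.89
Net pay = $5,105.06 − $2,388.89 = $2,716.17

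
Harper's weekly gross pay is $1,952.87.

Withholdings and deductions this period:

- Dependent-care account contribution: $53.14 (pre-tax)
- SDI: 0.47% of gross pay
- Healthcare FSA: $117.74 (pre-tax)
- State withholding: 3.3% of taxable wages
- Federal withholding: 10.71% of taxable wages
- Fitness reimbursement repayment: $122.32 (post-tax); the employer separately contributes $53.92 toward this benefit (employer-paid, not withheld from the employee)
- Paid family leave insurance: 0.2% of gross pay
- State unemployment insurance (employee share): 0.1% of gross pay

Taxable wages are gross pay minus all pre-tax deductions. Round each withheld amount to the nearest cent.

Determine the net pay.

$1,394.97

Dependent-care account contribution: $53.14
Healthcare FSA: $117.74
Pre-tax total = $53.14 + $117.74 = $170.88
Taxable wages = $1,952.87 − $170.88 = $1,781.99
Federal withholding: $1,781.99 × 0.1071 = $190.85
State withholding: $1,781.99 × 0.033 = $58.81
Paid family leave insurance: $1,952.87 × 0.002 = $3.91
State unemployment insurance (employee share): $1,952.87 × 0.001 = $1.95
SDI: $1,952.87 × 0.0047 = $9.18
Fitness reimbursement repayment: $122.32
(Employer's $53.92 toward fitness reimbursement repayment is not withheld from the employee.)
Total deductions = $53.14 + $117.74 + $190.85 + $58.81 + $3.91 + $1.95 + $9.18 + $122.32 = $557.90
Net pay = $1,952.87 − $557.90 = $1,394.97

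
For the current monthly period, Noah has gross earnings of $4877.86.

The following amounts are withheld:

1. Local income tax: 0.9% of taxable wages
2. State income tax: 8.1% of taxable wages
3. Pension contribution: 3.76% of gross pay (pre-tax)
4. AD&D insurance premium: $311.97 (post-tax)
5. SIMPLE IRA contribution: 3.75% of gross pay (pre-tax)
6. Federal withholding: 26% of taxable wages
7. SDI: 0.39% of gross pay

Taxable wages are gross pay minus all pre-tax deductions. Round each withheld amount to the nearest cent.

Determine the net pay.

Pension contribution: $4877.86 × 0.0376 = $183.41
SIMPLE IRA contribution: $4877.86 × 0.0375 = $182.92
Pre-tax total = $183.41 + $182.92 = $366.33
Taxable wages = $4877.86 − $366.33 = $4511.53
Local income tax: $4511.53 × 0.009 = $40.60
State income tax: $4511.53 × 0.081 = $365.43
Federal withholding: $4511.53 × 0.26 = $1173.00
SDI: $4877.86 × 0.0039 = $19.02
AD&D insurance premium: $311.97
Total deductions = $183.41 + $182.92 + $40.60 + $365.43 + $1173.00 + $19.02 + $311.97 = $2276.35
Net pay = $4877.86 − $2276.35 = $2601.51

$2601.51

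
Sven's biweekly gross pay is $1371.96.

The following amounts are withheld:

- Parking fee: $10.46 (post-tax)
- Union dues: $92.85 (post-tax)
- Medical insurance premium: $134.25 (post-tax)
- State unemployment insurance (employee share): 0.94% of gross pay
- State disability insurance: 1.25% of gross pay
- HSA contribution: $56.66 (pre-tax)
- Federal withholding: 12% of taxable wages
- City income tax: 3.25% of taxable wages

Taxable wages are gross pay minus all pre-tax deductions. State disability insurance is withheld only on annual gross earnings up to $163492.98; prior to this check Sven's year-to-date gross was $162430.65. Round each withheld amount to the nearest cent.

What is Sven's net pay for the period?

$850.97

HSA contribution: $56.66
Taxable wages = $1371.96 − $56.66 = $1315.30
Federal withholding: $1315.30 × 0.12 = $157.84
City income tax: $1315.30 × 0.0325 = $42.75
State unemployment insurance (employee share): $1371.96 × 0.0094 = $12.90
State disability insurance: only $163492.98 − $162430.65 = $1062.33 of this check is subject → $1062.33 × 0.0125 = $13.28
Parking fee: $10.46
Medical insurance premium: $134.25
Union dues: $92.85
Total deductions = $56.66 + $157.84 + $42.75 + $12.90 + $13.28 + $10.46 + $134.25 + $92.85 = $520.99
Net pay = $1371.96 − $520.99 = $850.97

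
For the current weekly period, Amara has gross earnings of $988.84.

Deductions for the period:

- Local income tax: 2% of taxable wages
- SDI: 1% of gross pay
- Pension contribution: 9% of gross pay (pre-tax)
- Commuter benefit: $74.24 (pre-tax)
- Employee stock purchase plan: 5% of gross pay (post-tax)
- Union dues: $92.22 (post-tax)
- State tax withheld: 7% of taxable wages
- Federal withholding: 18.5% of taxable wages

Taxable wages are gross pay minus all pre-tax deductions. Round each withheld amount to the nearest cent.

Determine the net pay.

$447.01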